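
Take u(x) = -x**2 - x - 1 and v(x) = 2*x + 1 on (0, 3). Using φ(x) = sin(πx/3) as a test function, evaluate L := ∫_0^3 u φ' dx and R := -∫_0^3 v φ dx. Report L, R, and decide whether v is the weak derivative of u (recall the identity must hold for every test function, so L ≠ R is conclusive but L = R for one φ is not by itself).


LHS = 24/π, RHS = -24/π. No, v is not the weak derivative of u.

u(x) = -x**2 - x - 1, classical derivative u'(x) = -2*x - 1.
φ(x) = sin(πx/3), so φ'(x) = π*cos(π*x/3)/3.
Note φ(0) = φ(3) = 0, so the boundary term u·φ vanishes.
LHS = ∫_0^3 u(x) φ'(x) dx = ∫_0^3 (-π*x^2*cos(π*x/3)/3 - π*x*cos(π*x/3)/3 - π*cos(π*x/3)/3) dx. Term by term:
  ∫_0^3 -π*cos(π*x/3)/3 dx = 0;  ∫_0^3 -π*x*cos(π*x/3)/3 dx = 6/π;  ∫_0^3 -π*x^2*cos(π*x/3)/3 dx = 18/π.
Sum: 0 + 6/π + 18/π = 24/π.
So LHS = 24/π.
∫_0^3 v(x) φ(x) dx = ∫_0^3 (2*x*sin(π*x/3) + sin(π*x/3)) dx. Term by term:
  ∫_0^3 2*x*sin(π*x/3) dx = 18/π;  ∫_0^3 sin(π*x/3) dx = 6/π.
Sum: 18/π + 6/π = 24/π.
So RHS = -∫_0^3 v(x) φ(x) dx = -24/π.
LHS − RHS = 48/π ≠ 0, so the identity fails.
(For a valid weak derivative the identity must hold for EVERY test function, in particular this one. The failure shows v is NOT the weak derivative of u.)
Correct weak derivative would be u'(x) = -2*x - 1.


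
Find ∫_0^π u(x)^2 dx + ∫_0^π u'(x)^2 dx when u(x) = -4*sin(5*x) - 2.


||u||_{H^1(0,π)}^2 = 32/5 + 212*π

u'(x) = -20*cos(5*x).
Expand u² and (u')² and integrate term by term on (0, π), using: for integers n ≥ 1, ∫_0^π sin²(nx) dx = ∫_0^π cos²(nx) dx = π/2; for n ≠ n', ∫_0^π sin(nx)sin(n'x) dx = ∫_0^π cos(nx)cos(n'x) dx = 0; and by product-to-sum, ∫_0^π sin(nx)cos(n'x) dx = ½∫_0^π [sin((n+n')x) + sin((n−n')x)] dx, which is 0 when n+n' is even and 2n/(n²−n'²) when n+n' is odd (it need not vanish on (0, π)). For the constant mode: ∫_0^π 1 dx = π, ∫_0^π cos(nx) dx = 0, ∫_0^π sin(nx) dx = (1−(−1)^n)/n.
  u² squared terms: (-2)²·∫1 dx = 4·π = 4*π;  (-4)²·∫sin(5x)² dx = 16·π/2 = 8*π.
  u² cross terms: 2·(-2)·(-4)·∫1·sin(5x) dx = 16·(2/5) = 32/5.
  So ∫_0^π u² dx = 4*π + 8*π + 32/5 = 32/5 + 12*π.
  (u')² squared terms: (-20)²·∫cos(5x)² dx = 400·π/2 = 200*π.
  So ∫_0^π (u')² dx = 200*π.
||u||_{H^1}^2 = (32/5 + 12*π) + (200*π) = 32/5 + 212*π.


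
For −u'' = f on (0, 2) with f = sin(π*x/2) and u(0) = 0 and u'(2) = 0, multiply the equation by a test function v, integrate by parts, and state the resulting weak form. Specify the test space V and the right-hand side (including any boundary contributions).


V = {v ∈ H^1(0, 2) : v(0) = 0} (test functions vanish at x = 0 where u is specified); weak form: ∫_0^2 u'v' dx = ∫_0^2 (sin(π*x/2)) v dx for all v ∈ V.

Multiply both sides by a test function v and integrate from 0 to 2:
  ∫_0^2 −u''(x) v(x) dx = ∫_0^2 f(x) v(x) dx.
Integrate the LHS by parts once:
  ∫_0^2 −u'' v dx = −[u'(x) v(x)]_0^2 + ∫_0^2 u'(x) v'(x) dx.
Thus ∫_0^2 u'(x) v'(x) dx = ∫_0^2 f(x) v(x) dx + [u'(x) v(x)]_0^2.
Choose V so that boundary terms are either known or forced to vanish.
Mixed BC: u(0) = 0 (Dirichlet) and u'(2) = 0 (Neumann). Define V = {v ∈ H^1(0, 2) : v(0) = 0}. Then [u' v]_0^2 = u'(2)·v(2) − u'(0)·0 = 0.
Weak formulation: find u (satisfying any essential BC) such that ∫_0^2 u'(x) v'(x) dx = ∫_0^2 f v dx for all v ∈ V (Dirichlet at 0 absorbed into V; the Neumann datum at x = 2 is zero, so no boundary term remains).
Substituting f(x) = sin(π*x/2), the right-hand side is ∫_0^2 (sin(π*x/2)) v dx.


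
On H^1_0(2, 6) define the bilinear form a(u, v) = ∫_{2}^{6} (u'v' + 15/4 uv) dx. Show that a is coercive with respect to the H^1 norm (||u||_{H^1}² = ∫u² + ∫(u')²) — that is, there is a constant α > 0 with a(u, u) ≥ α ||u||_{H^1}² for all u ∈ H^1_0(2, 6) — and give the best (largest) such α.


α = 1

Coercivity of a(·,·) on H^1_0(2, 6) means a(u, u) ≥ α ||u||_{H^1}² for every u ∈ H^1_0.
The interval has length L = 4, and Poincaré/coercivity depend only on L. Here a(u, u) = ∫(u')² + (15/4)·∫u².
Here c = 15/4 ≥ 1, so a(u,u) = ∫(u')² + c∫u² ≥ ∫(u')² + ∫u² = ||u||_{H^1}², i.e. α = 1 works. No larger α is possible: a(u,u) ≥ α||u||_{H^1}² means (1−α)∫(u')² ≥ (α−c)∫u², and for the modes u_n = sin(nπ(x−x₀)/L) (x₀ the left endpoint) one has ∫u_n²/∫(u_n')² = (L/(nπ))² → 0, so a(u_n,u_n)/||u_n||_{H^1}² → 1. Hence the optimal constant is α = 1.
Therefore α = 1.


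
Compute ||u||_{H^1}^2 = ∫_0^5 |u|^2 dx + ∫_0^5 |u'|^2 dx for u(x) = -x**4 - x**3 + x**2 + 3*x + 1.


||u||_{H^1}^2 = 128557175/252

The H^1 norm (squared) on an interval (0, L) is
  ||u||_{H^1}^2 = ∫_0^L u(x)^2 dx + ∫_0^L u'(x)^2 dx.
Compute u'(x) = -4*x**3 - 3*x**2 + 2*x + 3.
Then u(x)^2 = x**8 + 2*x**7 - x**6 - 8*x**5 - 7*x**4 + 4*x**3 + 11*x**2 + 6*x + 1 and u'(x)^2 = 16*x**6 + 24*x**5 - 7*x**4 - 36*x**3 - 14*x**2 + 12*x + 9.
Integrate each monomial from 0 to 5 using ∫_0^5 c·x^n dx = c·5^(n+1)/(n+1):
  ∫_0^5 u(x)^2 dx = ∫_0^5 (x^8 + 2*x^7 - x^6 - 8*x^5 - 7*x^4 + 4*x^3 + 11*x^2 + 6*x + 1) dx. Term by term:
    ∫_0^5 x^8 dx = 1953125/9;  ∫_0^5 2*x^7 dx = 390625/4;  ∫_0^5 -x^6 dx = -78125/7;
    ∫_0^5 -8*x^5 dx = -62500/3;  ∫_0^5 -7*x^4 dx = -4375;  ∫_0^5 4*x^3 dx = 625;
    ∫_0^5 11*x^2 dx = 1375/3;  ∫_0^5 6*x dx = 75;  ∫_0^5 1 dx = 5.
  Sum: 1953125/9 + 390625/4 − 78125/7 − 62500/3 − 4375 + 625 + 1375/3 + 75 + 5 = 70425035/252.
  ∫_0^5 u'(x)^2 dx = ∫_0^5 (16*x^6 + 24*x^5 - 7*x^4 - 36*x^3 - 14*x^2 + 12*x + 9) dx. Term by term:
    ∫_0^5 16*x^6 dx = 1250000/7;  ∫_0^5 24*x^5 dx = 62500;  ∫_0^5 -7*x^4 dx = -4375;
    ∫_0^5 -36*x^3 dx = -5625;  ∫_0^5 -14*x^2 dx = -1750/3;  ∫_0^5 12*x dx = 150;
    ∫_0^5 9 dx = 45.
  Sum: 1250000/7 + 62500 − 4375 − 5625 − 1750/3 + 150 + 45 = 4844345/21.
Adding: ||u||_{H^1}^2 = 70425035/252 + 4844345/21 = 128557175/252.


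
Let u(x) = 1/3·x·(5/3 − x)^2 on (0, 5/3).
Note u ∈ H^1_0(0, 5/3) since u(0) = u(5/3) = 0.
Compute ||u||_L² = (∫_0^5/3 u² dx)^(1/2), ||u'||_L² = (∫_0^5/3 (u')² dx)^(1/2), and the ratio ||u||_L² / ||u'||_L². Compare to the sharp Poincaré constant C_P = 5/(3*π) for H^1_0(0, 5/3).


||u||_L² / ||u'||_L² = 5*sqrt(14)/42 < C_P = 5/(3*π).

u(x) = 1/3·x·(5/3 − x)^2, so u'(x) = (3*x - 5)*(9*x - 5)/27.
u(x) = 1/3·x·(5/3 − x)^2 vanishes at x = 0 and x = 5/3, so u ∈ H^1_0(0, 5/3). Differentiate via the product rule and integrate the resulting polynomials term by term.
  ∫_0^5/3 u² dx = ∫_0^5/3 (x^6/9 - 20*x^5/27 + 50*x^4/27 - 500*x^3/243 + 625*x^2/729) dx. Term by term:
    ∫_0^5/3 x^6/9 dx = 78125/137781;  ∫_0^5/3 -20*x^5/27 dx = -156250/59049;  ∫_0^5/3 50*x^4/27 dx = 31250/6561;
    ∫_0^5/3 -500*x^3/243 dx = -78125/19683;  ∫_0^5/3 625*x^2/729 dx = 78125/59049.
  Sum: 78125/137781 − 156250/59049 + 31250/6561 − 78125/19683 + 78125/59049 = 15625/413343.
  ∫_0^5/3 (u')² dx = ∫_0^5/3 (x^4 - 40*x^3/9 + 550*x^2/81 - 1000*x/243 + 625/729) dx. Term by term:
    ∫_0^5/3 x^4 dx = 625/243;  ∫_0^5/3 -40*x^3/9 dx = -6250/729;  ∫_0^5/3 550*x^2/81 dx = 68750/6561;
    ∫_0^5/3 -1000*x/243 dx = -12500/2187;  ∫_0^5/3 625/729 dx = 3125/2187.
  Sum: 625/243 − 6250/729 + 68750/6561 − 12500/2187 + 3125/2187 = 1250/6561.
∫_0^5/3 u² dx = 15625/413343, so ||u||_L² = 125*sqrt(7)/1701.
∫_0^5/3 (u')² dx = 1250/6561, so ||u'||_L² = 25*sqrt(2)/81.
Ratio ||u||_L² / ||u'||_L² = 5*sqrt(14)/42.
Sharp Poincaré constant on H^1_0(0, 5/3) is C_P = L/π = 5/(3*π), achieved by sin(3*π/5·x).
A polynomial bump cannot attain the sharp Poincaré constant (only the first sine eigenfunction does), so the ratio is strictly less than C_P, consistent with ||u||_L² ≤ C_P ||u'||_L².


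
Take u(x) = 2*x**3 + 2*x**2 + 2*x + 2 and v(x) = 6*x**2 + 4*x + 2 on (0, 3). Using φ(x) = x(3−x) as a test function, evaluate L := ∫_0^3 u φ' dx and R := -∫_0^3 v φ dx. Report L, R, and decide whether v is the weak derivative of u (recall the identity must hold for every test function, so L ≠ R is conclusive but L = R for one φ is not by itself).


LHS = -1089/10, RHS = -1089/10. Yes, v = u' weakly.

u(x) = 2*x**3 + 2*x**2 + 2*x + 2, classical derivative u'(x) = 6*x**2 + 4*x + 2.
φ(x) = x(3−x), so φ'(x) = 3 - 2*x.
Note φ(0) = φ(3) = 0, so the boundary term u·φ vanishes.
LHS = ∫_0^3 u(x) φ'(x) dx = ∫_0^3 (-4*x^4 + 2*x^3 + 2*x^2 + 2*x + 6) dx. Term by term:
  ∫_0^3 -4*x^4 dx = -972/5;  ∫_0^3 2*x^3 dx = 81/2;  ∫_0^3 2*x^2 dx = 18;
  ∫_0^3 2*x dx = 9;  ∫_0^3 6 dx = 18.
Sum: -972/5 + 81/2 + 18 + 9 + 18 = -1089/10.
So LHS = -1089/10.
∫_0^3 v(x) φ(x) dx = ∫_0^3 (-6*x^4 + 14*x^3 + 10*x^2 + 6*x) dx. Term by term:
  ∫_0^3 -6*x^4 dx = -1458/5;  ∫_0^3 14*x^3 dx = 567/2;  ∫_0^3 10*x^2 dx = 90;
  ∫_0^3 6*x dx = 27.
Sum: -1458/5 + 567/2 + 90 + 27 = 1089/10.
So RHS = -∫_0^3 v(x) φ(x) dx = -1089/10.
LHS = RHS, so the identity holds for this test φ.
Moreover u is smooth here and v(x) = u'(x) = 6*x**2 + 4*x + 2 pointwise, so the identity holds for every test function. Hence v is the weak derivative of u.


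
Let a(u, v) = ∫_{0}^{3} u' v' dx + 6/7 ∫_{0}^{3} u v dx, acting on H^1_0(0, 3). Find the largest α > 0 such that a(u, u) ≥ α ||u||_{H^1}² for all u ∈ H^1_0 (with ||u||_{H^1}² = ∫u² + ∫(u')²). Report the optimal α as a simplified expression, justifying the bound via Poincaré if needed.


α = (54/7 + π^2)/(9 + π^2)

Coercivity of a(·,·) on H^1_0(0, 3) means a(u, u) ≥ α ||u||_{H^1}² for every u ∈ H^1_0.
The interval has length L = 3, and Poincaré/coercivity depend only on L. Here a(u, u) = ∫(u')² + (6/7)·∫u².
Here 0 < c = 6/7 < 1. The condition a(u,u) ≥ α||u||_{H^1}² reads (1−α)∫(u')² ≥ (α−c)∫u². Any admissible α is ≤ 1 (rapidly oscillating u have ∫u²/∫(u')² → 0), and α = 1 would force 0 ≥ (1−c)∫u², impossible since c < 1; so 1−α > 0. By the sharp Poincaré inequality on H^1_0 of an interval of length L, ∫(u')² ≥ (π/L)²∫u² with equality for the first sine mode sin(π(x−x₀)/L) (x₀ the left endpoint), so the inequality holds for all u iff (1−α)(π/L)² ≥ α − c, i.e. α ≤ ((π/L)² + c)/((π/L)² + 1) = (1 + c(L/π)²)/(1 + (L/π)²). With (π/L)² = π^2/9 and c = 6/7, the largest admissible constant is α = ((π/L)² + c)/((π/L)² + 1).
Simplifying, α = (54/7 + π^2)/(9 + π^2).


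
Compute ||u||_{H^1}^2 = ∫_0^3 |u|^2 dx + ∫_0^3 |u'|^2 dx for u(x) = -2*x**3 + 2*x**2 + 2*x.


||u||_{H^1}^2 = 37482/35

The H^1 norm (squared) on an interval (0, L) is
  ||u||_{H^1}^2 = ∫_0^L u(x)^2 dx + ∫_0^L u'(x)^2 dx.
Compute u'(x) = -6*x**2 + 4*x + 2.
Then u(x)^2 = 4*x**6 - 8*x**5 - 4*x**4 + 8*x**3 + 4*x**2 and u'(x)^2 = 36*x**4 - 48*x**3 - 8*x**2 + 16*x + 4.
Integrate each monomial from 0 to 3 using ∫_0^3 c·x^n dx = c·3^(n+1)/(n+1):
  ∫_0^3 u(x)^2 dx = ∫_0^3 (4*x^6 - 8*x^5 - 4*x^4 + 8*x^3 + 4*x^2) dx. Term by term:
    ∫_0^3 4*x^6 dx = 8748/7;  ∫_0^3 -8*x^5 dx = -972;  ∫_0^3 -4*x^4 dx = -972/5;
    ∫_0^3 8*x^3 dx = 162;  ∫_0^3 4*x^2 dx = 36.
  Sum: 8748/7 − 972 − 972/5 + 162 + 36 = 9846/35.
  ∫_0^3 u'(x)^2 dx = ∫_0^3 (36*x^4 - 48*x^3 - 8*x^2 + 16*x + 4) dx. Term by term:
    ∫_0^3 36*x^4 dx = 8748/5;  ∫_0^3 -48*x^3 dx = -972;  ∫_0^3 -8*x^2 dx = -72;
    ∫_0^3 16*x dx = 72;  ∫_0^3 4 dx = 12.
  Sum: 8748/5 − 972 − 72 + 72 + 12 = 3948/5.
Adding: ||u||_{H^1}^2 = 9846/35 + 3948/5 = 37482/35.


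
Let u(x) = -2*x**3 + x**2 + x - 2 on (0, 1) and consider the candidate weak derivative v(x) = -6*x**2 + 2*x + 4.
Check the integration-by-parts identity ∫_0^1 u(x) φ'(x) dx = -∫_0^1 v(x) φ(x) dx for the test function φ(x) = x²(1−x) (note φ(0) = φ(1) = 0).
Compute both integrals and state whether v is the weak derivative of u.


LHS = 1/60, RHS = -7/30. No, v is not the weak derivative of u.

u(x) = -2*x**3 + x**2 + x - 2, classical derivative u'(x) = -6*x**2 + 2*x + 1.
φ(x) = x²(1−x), so φ'(x) = x*(2 - 3*x).
Note φ(0) = φ(1) = 0, so the boundary term u·φ vanishes.
LHS = ∫_0^1 u(x) φ'(x) dx = ∫_0^1 (6*x^5 - 7*x^4 - x^3 + 8*x^2 - 4*x) dx. Term by term:
  ∫_0^1 6*x^5 dx = 1;  ∫_0^1 -7*x^4 dx = -7/5;  ∫_0^1 -x^3 dx = -1/4;
  ∫_0^1 8*x^2 dx = 8/3;  ∫_0^1 -4*x dx = -2.
Sum: 1 − 7/5 − 1/4 + 8/3 − 2 = 1/60.
So LHS = 1/60.
∫_0^1 v(x) φ(x) dx = ∫_0^1 (6*x^5 - 8*x^4 - 2*x^3 + 4*x^2) dx. Term by term:
  ∫_0^1 6*x^5 dx = 1;  ∫_0^1 -8*x^4 dx = -8/5;  ∫_0^1 -2*x^3 dx = -1/2;
  ∫_0^1 4*x^2 dx = 4/3.
Sum: 1 − 8/5 − 1/2 + 4/3 = 7/30.
So RHS = -∫_0^1 v(x) φ(x) dx = -7/30.
LHS − RHS = 1/4 ≠ 0, so the identity fails.
(For a valid weak derivative the identity must hold for EVERY test function, in particular this one. The failure shows v is NOT the weak derivative of u.)
Correct weak derivative would be u'(x) = -6*x**2 + 2*x + 1.


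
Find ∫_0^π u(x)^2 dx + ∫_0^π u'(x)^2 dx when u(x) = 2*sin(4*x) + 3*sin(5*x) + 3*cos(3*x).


||u||_{H^1(0,π)}^2 = 960/7 + 196*π

u'(x) = -9*sin(3*x) + 8*cos(4*x) + 15*cos(5*x).
Expand u² and (u')² and integrate term by term on (0, π), using: for integers n ≥ 1, ∫_0^π sin²(nx) dx = ∫_0^π cos²(nx) dx = π/2; for n ≠ n', ∫_0^π sin(nx)sin(n'x) dx = ∫_0^π cos(nx)cos(n'x) dx = 0; and by product-to-sum, ∫_0^π sin(nx)cos(n'x) dx = ½∫_0^π [sin((n+n')x) + sin((n−n')x)] dx, which is 0 when n+n' is even and 2n/(n²−n'²) when n+n' is odd (it need not vanish on (0, π)).
  u² squared terms: (2)²·∫sin(4x)² dx = 4·π/2 = 2*π;  (3)²·∫cos(3x)² dx = 9·π/2 = 9*π/2;  (3)²·∫sin(5x)² dx = 9·π/2 = 9*π/2.
  u² cross terms: 2·(2)·(3)·∫sin(4x)·cos(3x) dx = 12·(8/7) = 96/7;  2·(2)·(3)·∫sin(4x)·sin(5x) dx = 12·(0) = 0;  2·(3)·(3)·∫cos(3x)·sin(5x) dx = 18·(0) = 0.
  So ∫_0^π u² dx = 2*π + 9*π/2 + 9*π/2 + 96/7 + 0 + 0 = 96/7 + 11*π.
  (u')² squared terms: (-9)²·∫sin(3x)² dx = 81·π/2 = 81*π/2;  (8)²·∫cos(4x)² dx = 64·π/2 = 32*π;  (15)²·∫cos(5x)² dx = 225·π/2 = 225*π/2.
  (u')² cross terms: 2·(-9)·(8)·∫sin(3x)·cos(4x) dx = -144·(-6/7) = 864/7;  2·(-9)·(15)·∫sin(3x)·cos(5x) dx = -270·(0) = 0;  2·(8)·(15)·∫cos(4x)·cos(5x) dx = 240·(0) = 0.
  So ∫_0^π (u')² dx = 81*π/2 + 32*π + 225*π/2 + 864/7 + 0 + 0 = 864/7 + 185*π.
||u||_{H^1}^2 = (96/7 + 11*π) + (864/7 + 185*π) = 960/7 + 196*π.


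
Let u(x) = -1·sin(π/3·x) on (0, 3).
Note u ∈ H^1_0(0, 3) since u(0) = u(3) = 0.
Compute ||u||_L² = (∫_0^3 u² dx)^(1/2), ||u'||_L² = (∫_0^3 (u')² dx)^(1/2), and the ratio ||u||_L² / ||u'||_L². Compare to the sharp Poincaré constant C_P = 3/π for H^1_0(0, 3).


||u||_L² / ||u'||_L² = 3/π = C_P.

u(x) = -1·sin(π/3·x), so u'(x) = -π*cos(π*x/3)/3.
Writing u(x) = A·sin(kπx/L) with A = -1 and k = 1, use ∫_0^L sin²(kπx/L) dx = L/2 and ∫_0^L cos²(kπx/L) dx = L/2.
u² = 1·sin²(π/3·x) and (u')² = π^2/9·cos²(π/3·x), and each of sin², cos² integrates to L/2 = 3/2 over (0, 3).
∫_0^3 u² dx = 3/2, so ||u||_L² = sqrt(6)/2.
∫_0^3 (u')² dx = π^2/6, so ||u'||_L² = sqrt(6)*π/6.
Ratio ||u||_L² / ||u'||_L² = 3/π.
Sharp Poincaré constant on H^1_0(0, 3) is C_P = L/π = 3/π, achieved by sin(π/3·x).
This is the k = 1 eigenfunction (up to amplitude), so the ratio equals the sharp Poincaré constant exactly.


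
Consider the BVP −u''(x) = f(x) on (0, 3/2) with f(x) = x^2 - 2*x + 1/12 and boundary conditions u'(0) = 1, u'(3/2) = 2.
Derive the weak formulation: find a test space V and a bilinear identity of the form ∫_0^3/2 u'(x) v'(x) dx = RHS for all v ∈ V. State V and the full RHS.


V = H^1(0, 3/2) (v unrestricted at boundary; u is determined up to an additive constant); weak form: ∫_0^3/2 u'v' dx = ∫_0^3/2 (x^2 - 2*x + 1/12) v dx + 2·v(3/2) − v(0) for all v ∈ V.

Multiply both sides by a test function v and integrate from 0 to 3/2:
  ∫_0^3/2 −u''(x) v(x) dx = ∫_0^3/2 f(x) v(x) dx.
Integrate the LHS by parts once:
  ∫_0^3/2 −u'' v dx = −[u'(x) v(x)]_0^3/2 + ∫_0^3/2 u'(x) v'(x) dx.
Thus ∫_0^3/2 u'(x) v'(x) dx = ∫_0^3/2 f(x) v(x) dx + [u'(x) v(x)]_0^3/2.
Choose V so that boundary terms are either known or forced to vanish.
u has inhomogeneous Neumann u'(0) = 1, u'(3/2) = 2. [u' v]_0^3/2 = (2)·v(3/2) − (1)·v(0) = 2·v(3/2) − v(0). Take V = H^1(0, 3/2); boundary term becomes part of RHS.
Weak formulation: find u (satisfying any essential BC) such that ∫_0^3/2 u'(x) v'(x) dx = ∫_0^3/2 f v dx + 2·v(3/2) − v(0) for all v ∈ V (Neumann data are natural BCs: they enter the RHS as boundary terms).
Substituting f(x) = x^2 - 2*x + 1/12, the right-hand side is ∫_0^3/2 (x^2 - 2*x + 1/12) v dx + 2·v(3/2) − v(0).
Compatibility check (pure Neumann): taking v ≡ 1 ∈ V gives 0 = ∫_0^3/2 f dx + (2) − (1), i.e. ∫_0^3/2 f dx must equal u'(0) − u'(3/2) = -1. Indeed ∫_0^3/2 (x^2 - 2*x + 1/12) dx = -1, so the data are compatible. The solution is then unique only up to an additive constant (fix it e.g. by requiring ∫_0^3/2 u dx = 0).


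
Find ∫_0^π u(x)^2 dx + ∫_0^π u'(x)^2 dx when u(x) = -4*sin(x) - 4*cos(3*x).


||u||_{H^1(0,π)}^2 = 96*π

u'(x) = 12*sin(3*x) - 4*cos(x).
Expand u² and (u')² and integrate term by term on (0, π), using: for integers n ≥ 1, ∫_0^π sin²(nx) dx = ∫_0^π cos²(nx) dx = π/2; for n ≠ n', ∫_0^π sin(nx)sin(n'x) dx = ∫_0^π cos(nx)cos(n'x) dx = 0; and by product-to-sum, ∫_0^π sin(nx)cos(n'x) dx = ½∫_0^π [sin((n+n')x) + sin((n−n')x)] dx, which is 0 when n+n' is even and 2n/(n²−n'²) when n+n' is odd (it need not vanish on (0, π)).
  u² squared terms: (-4)²·∫cos(3x)² dx = 16·π/2 = 8*π;  (-4)²·∫sin(x)² dx = 16·π/2 = 8*π.
  u² cross terms: 2·(-4)·(-4)·∫cos(3x)·sin(x) dx = 32·(0) = 0.
  So ∫_0^π u² dx = 8*π + 8*π + 0 = 16*π.
  (u')² squared terms: (-4)²·∫cos(x)² dx = 16·π/2 = 8*π;  (12)²·∫sin(3x)² dx = 144·π/2 = 72*π.
  (u')² cross terms: 2·(-4)·(12)·∫cos(x)·sin(3x) dx = -96·(0) = 0.
  So ∫_0^π (u')² dx = 8*π + 72*π + 0 = 80*π.
||u||_{H^1}^2 = (16*π) + (80*π) = 96*π.


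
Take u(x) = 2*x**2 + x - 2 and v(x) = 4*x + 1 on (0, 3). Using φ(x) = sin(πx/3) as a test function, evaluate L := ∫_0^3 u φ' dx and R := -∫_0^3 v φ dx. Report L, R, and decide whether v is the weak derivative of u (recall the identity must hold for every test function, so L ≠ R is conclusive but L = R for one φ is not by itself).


LHS = -42/π, RHS = -42/π. Yes, v = u' weakly.

u(x) = 2*x**2 + x - 2, classical derivative u'(x) = 4*x + 1.
φ(x) = sin(πx/3), so φ'(x) = π*cos(π*x/3)/3.
Note φ(0) = φ(3) = 0, so the boundary term u·φ vanishes.
LHS = ∫_0^3 u(x) φ'(x) dx = ∫_0^3 (2*π*x^2*cos(π*x/3)/3 + π*x*cos(π*x/3)/3 - 2*π*cos(π*x/3)/3) dx. Term by term:
  ∫_0^3 -2*π*cos(π*x/3)/3 dx = 0;  ∫_0^3 π*x*cos(π*x/3)/3 dx = -6/π;  ∫_0^3 2*π*x^2*cos(π*x/3)/3 dx = -36/π.
Sum: 0 − 6/π − 36/π = -42/π.
So LHS = -42/π.
∫_0^3 v(x) φ(x) dx = ∫_0^3 (4*x*sin(π*x/3) + sin(π*x/3)) dx. Term by term:
  ∫_0^3 4*x*sin(π*x/3) dx = 36/π;  ∫_0^3 sin(π*x/3) dx = 6/π.
Sum: 36/π + 6/π = 42/π.
So RHS = -∫_0^3 v(x) φ(x) dx = -42/π.
LHS = RHS, so the identity holds for this test φ.
Moreover u is smooth here and v(x) = u'(x) = 4*x + 1 pointwise, so the identity holds for every test function. Hence v is the weak derivative of u.


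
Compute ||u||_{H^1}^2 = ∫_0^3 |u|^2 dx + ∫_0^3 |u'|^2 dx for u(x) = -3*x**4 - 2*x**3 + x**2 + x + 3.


||u||_{H^1}^2 = 3061032/35

The H^1 norm (squared) on an interval (0, L) is
  ||u||_{H^1}^2 = ∫_0^L u(x)^2 dx + ∫_0^L u'(x)^2 dx.
Compute u'(x) = -12*x**3 - 6*x**2 + 2*x + 1.
Then u(x)^2 = 9*x**8 + 12*x**7 - 2*x**6 - 10*x**5 - 21*x**4 - 10*x**3 + 7*x**2 + 6*x + 9 and u'(x)^2 = 144*x**6 + 144*x**5 - 12*x**4 - 48*x**3 - 8*x**2 + 4*x + 1.
Integrate each monomial from 0 to 3 using ∫_0^3 c·x^n dx = c·3^(n+1)/(n+1):
  ∫_0^3 u(x)^2 dx = ∫_0^3 (9*x^8 + 12*x^7 - 2*x^6 - 10*x^5 - 21*x^4 - 10*x^3 + 7*x^2 + 6*x + 9) dx. Term by term:
    ∫_0^3 9*x^8 dx = 19683;  ∫_0^3 12*x^7 dx = 19683/2;  ∫_0^3 -2*x^6 dx = -4374/7;
    ∫_0^3 -10*x^5 dx = -1215;  ∫_0^3 -21*x^4 dx = -5103/5;  ∫_0^3 -10*x^3 dx = -405/2;
    ∫_0^3 7*x^2 dx = 63;  ∫_0^3 6*x dx = 27;  ∫_0^3 9 dx = 27.
  Sum: 19683 + 19683/2 − 4374/7 − 1215 − 5103/5 − 405/2 + 63 + 27 + 27 = 930249/35.
  ∫_0^3 u'(x)^2 dx = ∫_0^3 (144*x^6 + 144*x^5 - 12*x^4 - 48*x^3 - 8*x^2 + 4*x + 1) dx. Term by term:
    ∫_0^3 144*x^6 dx = 314928/7;  ∫_0^3 144*x^5 dx = 17496;  ∫_0^3 -12*x^4 dx = -2916/5;
    ∫_0^3 -48*x^3 dx = -972;  ∫_0^3 -8*x^2 dx = -72;  ∫_0^3 4*x dx = 18;
    ∫_0^3 1 dx = 3.
  Sum: 314928/7 + 17496 − 2916/5 − 972 − 72 + 18 + 3 = 2130783/35.
Adding: ||u||_{H^1}^2 = 930249/35 + 2130783/35 = 3061032/35.


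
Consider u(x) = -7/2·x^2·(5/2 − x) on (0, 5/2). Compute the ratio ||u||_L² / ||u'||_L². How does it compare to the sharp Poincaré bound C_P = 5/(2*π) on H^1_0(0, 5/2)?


||u||_L² / ||u'||_L² = 5*sqrt(14)/28 < C_P = 5/(2*π).

u(x) = -7/2·x^2·(5/2 − x), so u'(x) = 7*x*(3*x - 5)/2.
u(x) = -7/2·x^2·(5/2 − x) vanishes at x = 0 and x = 5/2, so u ∈ H^1_0(0, 5/2). Differentiate via the product rule and integrate the resulting polynomials term by term.
  ∫_0^5/2 u² dx = ∫_0^5/2 (49*x^6/4 - 245*x^5/4 + 1225*x^4/16) dx. Term by term:
    ∫_0^5/2 49*x^6/4 dx = 546875/512;  ∫_0^5/2 -245*x^5/4 dx = -3828125/1536;  ∫_0^5/2 1225*x^4/16 dx = 765625/512.
  Sum: 546875/512 − 3828125/1536 + 765625/512 = 109375/1536.
  ∫_0^5/2 (u')² dx = ∫_0^5/2 (441*x^4/4 - 735*x^3/2 + 1225*x^2/4) dx. Term by term:
    ∫_0^5/2 441*x^4/4 dx = 275625/128;  ∫_0^5/2 -735*x^3/2 dx = -459375/128;  ∫_0^5/2 1225*x^2/4 dx = 153125/96.
  Sum: 275625/128 − 459375/128 + 153125/96 = 30625/192.
∫_0^5/2 u² dx = 109375/1536, so ||u||_L² = 125*sqrt(42)/96.
∫_0^5/2 (u')² dx = 30625/192, so ||u'||_L² = 175*sqrt(3)/24.
Ratio ||u||_L² / ||u'||_L² = 5*sqrt(14)/28.
Sharp Poincaré constant on H^1_0(0, 5/2) is C_P = L/π = 5/(2*π), achieved by sin(2*π/5·x).
A polynomial bump cannot attain the sharp Poincaré constant (only the first sine eigenfunction does), so the ratio is strictly less than C_P, consistent with ||u||_L² ≤ C_P ||u'||_L².


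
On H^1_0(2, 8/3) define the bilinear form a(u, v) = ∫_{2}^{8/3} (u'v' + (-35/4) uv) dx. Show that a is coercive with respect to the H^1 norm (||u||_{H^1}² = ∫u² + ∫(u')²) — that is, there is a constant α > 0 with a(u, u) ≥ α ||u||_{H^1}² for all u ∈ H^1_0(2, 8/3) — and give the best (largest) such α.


α = (-35 + 9*π^2)/(4 + 9*π^2)

Coercivity of a(·,·) on H^1_0(2, 8/3) means a(u, u) ≥ α ||u||_{H^1}² for every u ∈ H^1_0.
The interval has length L = 2/3, and Poincaré/coercivity depend only on L. Here a(u, u) = ∫(u')² + (-35/4)·∫u².
Here c = -35/4 < 0 with |c| < (π/L)² = 9*π^2/4, so coercivity still holds. The condition a(u,u) ≥ α||u||_{H^1}² reads (1−α)∫(u')² ≥ (α−c)∫u². Any admissible α is ≤ 1 (rapidly oscillating u have ∫u²/∫(u')² → 0), and α = 1 would force 0 ≥ (1−c)∫u², impossible since c < 1; so 1−α > 0. By the sharp Poincaré inequality on H^1_0 of an interval of length L, ∫(u')² ≥ (π/L)²∫u² with equality for the first sine mode sin(π(x−x₀)/L) (x₀ the left endpoint), so the inequality holds for all u iff (1−α)(π/L)² ≥ α − c, i.e. α ≤ ((π/L)² + c)/((π/L)² + 1) = (1 + c(L/π)²)/(1 + (L/π)²). (Direct route, valid since c ≤ 0: Poincaré gives c∫u² ≥ c(L/π)²∫(u')², so a(u,u) ≥ (1 + c(L/π)²)∫(u')², while ||u||_{H^1}² ≤ (1 + (L/π)²)∫(u')²; dividing yields the same α.) With (π/L)² = 9*π^2/4 and c = -35/4, the largest admissible constant is α = ((π/L)² + c)/((π/L)² + 1).
Simplifying, α = (-35 + 9*π^2)/(4 + 9*π^2).


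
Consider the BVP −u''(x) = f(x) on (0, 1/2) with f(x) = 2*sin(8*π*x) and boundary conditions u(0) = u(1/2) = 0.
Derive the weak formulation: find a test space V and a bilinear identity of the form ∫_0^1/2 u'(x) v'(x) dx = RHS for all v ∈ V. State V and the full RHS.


V = H^1_0(0, 1/2) (so v(0) = v(1/2) = 0); weak form: ∫_0^1/2 u'v' dx = ∫_0^1/2 (2*sin(8*π*x)) v dx for all v ∈ V.

Multiply both sides by a test function v and integrate from 0 to 1/2:
  ∫_0^1/2 −u''(x) v(x) dx = ∫_0^1/2 f(x) v(x) dx.
Integrate the LHS by parts once:
  ∫_0^1/2 −u'' v dx = −[u'(x) v(x)]_0^1/2 + ∫_0^1/2 u'(x) v'(x) dx.
Thus ∫_0^1/2 u'(x) v'(x) dx = ∫_0^1/2 f(x) v(x) dx + [u'(x) v(x)]_0^1/2.
Choose V so that boundary terms are either known or forced to vanish.
u is Dirichlet: u(0) = u(1/2) = 0. Let V = H^1_0(0, 1/2); then v(0) = v(1/2) = 0, and [u' v]_0^1/2 = 0.
Weak formulation: find u (satisfying any essential BC) such that ∫_0^1/2 u'(x) v'(x) dx = ∫_0^1/2 f v dx for all v ∈ V.
Substituting f(x) = 2*sin(8*π*x), the right-hand side is ∫_0^1/2 (2*sin(8*π*x)) v dx.


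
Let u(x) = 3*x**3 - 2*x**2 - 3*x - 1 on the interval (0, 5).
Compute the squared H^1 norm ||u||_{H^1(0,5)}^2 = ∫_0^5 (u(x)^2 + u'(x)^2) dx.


||u||_{H^1}^2 = 4205975/42

The H^1 norm (squared) on an interval (0, L) is
  ||u||_{H^1}^2 = ∫_0^L u(x)^2 dx + ∫_0^L u'(x)^2 dx.
Compute u'(x) = 9*x**2 - 4*x - 3.
Then u(x)^2 = 9*x**6 - 12*x**5 - 14*x**4 + 6*x**3 + 13*x**2 + 6*x + 1 and u'(x)^2 = 81*x**4 - 72*x**3 - 38*x**2 + 24*x + 9.
Integrate each monomial from 0 to 5 using ∫_0^5 c·x^n dx = c·5^(n+1)/(n+1):
  ∫_0^5 u(x)^2 dx = ∫_0^5 (9*x^6 - 12*x^5 - 14*x^4 + 6*x^3 + 13*x^2 + 6*x + 1) dx. Term by term:
    ∫_0^5 9*x^6 dx = 703125/7;  ∫_0^5 -12*x^5 dx = -31250;  ∫_0^5 -14*x^4 dx = -8750;
    ∫_0^5 6*x^3 dx = 1875/2;  ∫_0^5 13*x^2 dx = 1625/3;  ∫_0^5 6*x dx = 75;
    ∫_0^5 1 dx = 5.
  Sum: 703125/7 − 31250 − 8750 + 1875/2 + 1625/3 + 75 + 5 = 2604235/42.
  ∫_0^5 u'(x)^2 dx = ∫_0^5 (81*x^4 - 72*x^3 - 38*x^2 + 24*x + 9) dx. Term by term:
    ∫_0^5 81*x^4 dx = 50625;  ∫_0^5 -72*x^3 dx = -11250;  ∫_0^5 -38*x^2 dx = -4750/3;
    ∫_0^5 24*x dx = 300;  ∫_0^5 9 dx = 45.
  Sum: 50625 − 11250 − 4750/3 + 300 + 45 = 114410/3.
Adding: ||u||_{H^1}^2 = 2604235/42 + 114410/3 = 4205975/42.


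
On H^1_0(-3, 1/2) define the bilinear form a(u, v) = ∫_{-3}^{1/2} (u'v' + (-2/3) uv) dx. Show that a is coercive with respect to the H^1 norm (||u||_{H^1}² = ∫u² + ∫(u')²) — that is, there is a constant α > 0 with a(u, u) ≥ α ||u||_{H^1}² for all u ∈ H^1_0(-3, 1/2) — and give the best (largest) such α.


α = 2*(-49 + 6*π^2)/(3*(4*π^2 + 49))

Coercivity of a(·,·) on H^1_0(-3, 1/2) means a(u, u) ≥ α ||u||_{H^1}² for every u ∈ H^1_0.
The interval has length L = 7/2, and Poincaré/coercivity depend only on L. Here a(u, u) = ∫(u')² + (-2/3)·∫u².
Here c = -2/3 < 0 with |c| < (π/L)² = 4*π^2/49, so coercivity still holds. The condition a(u,u) ≥ α||u||_{H^1}² reads (1−α)∫(u')² ≥ (α−c)∫u². Any admissible α is ≤ 1 (rapidly oscillating u have ∫u²/∫(u')² → 0), and α = 1 would force 0 ≥ (1−c)∫u², impossible since c < 1; so 1−α > 0. By the sharp Poincaré inequality on H^1_0 of an interval of length L, ∫(u')² ≥ (π/L)²∫u² with equality for the first sine mode sin(π(x−x₀)/L) (x₀ the left endpoint), so the inequality holds for all u iff (1−α)(π/L)² ≥ α − c, i.e. α ≤ ((π/L)² + c)/((π/L)² + 1) = (1 + c(L/π)²)/(1 + (L/π)²). (Direct route, valid since c ≤ 0: Poincaré gives c∫u² ≥ c(L/π)²∫(u')², so a(u,u) ≥ (1 + c(L/π)²)∫(u')², while ||u||_{H^1}² ≤ (1 + (L/π)²)∫(u')²; dividing yields the same α.) With (π/L)² = 4*π^2/49 and c = -2/3, the largest admissible constant is α = ((π/L)² + c)/((π/L)² + 1).
Simplifying, α = 2*(-49 + 6*π^2)/(3*(4*π^2 + 49)).


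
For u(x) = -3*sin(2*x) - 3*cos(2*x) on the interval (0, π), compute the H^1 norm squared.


||u||_{H^1(0,π)}^2 = 45*π

u'(x) = 6*sin(2*x) - 6*cos(2*x).
Expand u² and (u')² and integrate term by term on (0, π), using: for integers n ≥ 1, ∫_0^π sin²(nx) dx = ∫_0^π cos²(nx) dx = π/2; for n ≠ n', ∫_0^π sin(nx)sin(n'x) dx = ∫_0^π cos(nx)cos(n'x) dx = 0; and by product-to-sum, ∫_0^π sin(nx)cos(n'x) dx = ½∫_0^π [sin((n+n')x) + sin((n−n')x)] dx, which is 0 when n+n' is even and 2n/(n²−n'²) when n+n' is odd (it need not vanish on (0, π)).
  u² squared terms: (-3)²·∫cos(2x)² dx = 9·π/2 = 9*π/2;  (-3)²·∫sin(2x)² dx = 9·π/2 = 9*π/2.
  u² cross terms: 2·(-3)·(-3)·∫cos(2x)·sin(2x) dx = 18·(0) = 0.
  So ∫_0^π u² dx = 9*π/2 + 9*π/2 + 0 = 9*π.
  (u')² squared terms: (-6)²·∫cos(2x)² dx = 36·π/2 = 18*π;  (6)²·∫sin(2x)² dx = 36·π/2 = 18*π.
  (u')² cross terms: 2·(-6)·(6)·∫cos(2x)·sin(2x) dx = -72·(0) = 0.
  So ∫_0^π (u')² dx = 18*π + 18*π + 0 = 36*π.
||u||_{H^1}^2 = (9*π) + (36*π) = 45*π.


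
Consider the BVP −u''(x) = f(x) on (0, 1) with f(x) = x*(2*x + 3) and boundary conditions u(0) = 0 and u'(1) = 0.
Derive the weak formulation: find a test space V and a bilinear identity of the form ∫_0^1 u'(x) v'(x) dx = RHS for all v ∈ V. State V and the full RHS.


V = {v ∈ H^1(0, 1) : v(0) = 0} (test functions vanish at x = 0 where u is specified); weak form: ∫_0^1 u'v' dx = ∫_0^1 (x*(2*x + 3)) v dx for all v ∈ V.

Multiply both sides by a test function v and integrate from 0 to 1:
  ∫_0^1 −u''(x) v(x) dx = ∫_0^1 f(x) v(x) dx.
Integrate the LHS by parts once:
  ∫_0^1 −u'' v dx = −[u'(x) v(x)]_0^1 + ∫_0^1 u'(x) v'(x) dx.
Thus ∫_0^1 u'(x) v'(x) dx = ∫_0^1 f(x) v(x) dx + [u'(x) v(x)]_0^1.
Choose V so that boundary terms are either known or forced to vanish.
Mixed BC: u(0) = 0 (Dirichlet) and u'(1) = 0 (Neumann). Define V = {v ∈ H^1(0, 1) : v(0) = 0}. Then [u' v]_0^1 = u'(1)·v(1) − u'(0)·0 = 0.
Weak formulation: find u (satisfying any essential BC) such that ∫_0^1 u'(x) v'(x) dx = ∫_0^1 f v dx for all v ∈ V (Dirichlet at 0 absorbed into V; the Neumann datum at x = 1 is zero, so no boundary term remains).
Substituting f(x) = x*(2*x + 3), the right-hand side is ∫_0^1 (x*(2*x + 3)) v dx.


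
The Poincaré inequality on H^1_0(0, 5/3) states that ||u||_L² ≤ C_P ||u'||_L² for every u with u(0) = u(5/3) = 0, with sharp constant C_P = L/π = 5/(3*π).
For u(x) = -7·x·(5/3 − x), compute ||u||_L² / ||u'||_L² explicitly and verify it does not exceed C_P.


||u||_L² / ||u'||_L² = sqrt(10)/6 < C_P = 5/(3*π).

u(x) = -7·x·(5/3 − x), so u'(x) = 14*x - 35/3.
u(x) = -7·x·(5/3 − x) vanishes at x = 0 and x = 5/3, so u ∈ H^1_0(0, 5/3). Differentiate via the product rule and integrate the resulting polynomials term by term.
  ∫_0^5/3 u² dx = ∫_0^5/3 (49*x^4 - 490*x^3/3 + 1225*x^2/9) dx. Term by term:
    ∫_0^5/3 49*x^4 dx = 30625/243;  ∫_0^5/3 -490*x^3/3 dx = -153125/486;  ∫_0^5/3 1225*x^2/9 dx = 153125/729.
  Sum: 30625/243 − 153125/486 + 153125/729 = 30625/1458.
  ∫_0^5/3 (u')² dx = ∫_0^5/3 (196*x^2 - 980*x/3 + 1225/9) dx. Term by term:
    ∫_0^5/3 196*x^2 dx = 24500/81;  ∫_0^5/3 -980*x/3 dx = -12250/27;  ∫_0^5/3 1225/9 dx = 6125/27.
  Sum: 24500/81 − 12250/27 + 6125/27 = 6125/81.
∫_0^5/3 u² dx = 30625/1458, so ||u||_L² = 175*sqrt(2)/54.
∫_0^5/3 (u')² dx = 6125/81, so ||u'||_L² = 35*sqrt(5)/9.
Ratio ||u||_L² / ||u'||_L² = sqrt(10)/6.
Sharp Poincaré constant on H^1_0(0, 5/3) is C_P = L/π = 5/(3*π), achieved by sin(3*π/5·x).
A polynomial bump cannot attain the sharp Poincaré constant (only the first sine eigenfunction does), so the ratio is strictly less than C_P, consistent with ||u||_L² ≤ C_P ||u'||_L².


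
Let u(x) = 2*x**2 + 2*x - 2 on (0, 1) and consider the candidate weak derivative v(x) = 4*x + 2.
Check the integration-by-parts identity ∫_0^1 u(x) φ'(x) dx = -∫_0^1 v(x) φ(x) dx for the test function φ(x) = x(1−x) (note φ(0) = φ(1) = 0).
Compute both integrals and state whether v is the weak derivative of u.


LHS = -2/3, RHS = -2/3. Yes, v = u' weakly.

u(x) = 2*x**2 + 2*x - 2, classical derivative u'(x) = 4*x + 2.
φ(x) = x(1−x), so φ'(x) = 1 - 2*x.
Note φ(0) = φ(1) = 0, so the boundary term u·φ vanishes.
LHS = ∫_0^1 u(x) φ'(x) dx = ∫_0^1 (-4*x^3 - 2*x^2 + 6*x - 2) dx. Term by term:
  ∫_0^1 -4*x^3 dx = -1;  ∫_0^1 -2*x^2 dx = -2/3;  ∫_0^1 6*x dx = 3;
  ∫_0^1 -2 dx = -2.
Sum: -1 − 2/3 + 3 − 2 = -2/3.
So LHS = -2/3.
∫_0^1 v(x) φ(x) dx = ∫_0^1 (-4*x^3 + 2*x^2 + 2*x) dx. Term by term:
  ∫_0^1 -4*x^3 dx = -1;  ∫_0^1 2*x^2 dx = 2/3;  ∫_0^1 2*x dx = 1.
Sum: -1 + 2/3 + 1 = 2/3.
So RHS = -∫_0^1 v(x) φ(x) dx = -2/3.
LHS = RHS, so the identity holds for this test φ.
Moreover u is smooth here and v(x) = u'(x) = 4*x + 2 pointwise, so the identity holds for every test function. Hence v is the weak derivative of u.


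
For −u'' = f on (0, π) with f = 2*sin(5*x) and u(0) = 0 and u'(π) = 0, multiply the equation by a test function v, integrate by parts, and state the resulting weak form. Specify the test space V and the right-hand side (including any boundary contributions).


V = {v ∈ H^1(0, π) : v(0) = 0} (test functions vanish at x = 0 where u is specified); weak form: ∫_0^π u'v' dx = ∫_0^π (2*sin(5*x)) v dx for all v ∈ V.

Multiply both sides by a test function v and integrate from 0 to π:
  ∫_0^π −u''(x) v(x) dx = ∫_0^π f(x) v(x) dx.
Integrate the LHS by parts once:
  ∫_0^π −u'' v dx = −[u'(x) v(x)]_0^π + ∫_0^π u'(x) v'(x) dx.
Thus ∫_0^π u'(x) v'(x) dx = ∫_0^π f(x) v(x) dx + [u'(x) v(x)]_0^π.
Choose V so that boundary terms are either known or forced to vanish.
Mixed BC: u(0) = 0 (Dirichlet) and u'(π) = 0 (Neumann). Define V = {v ∈ H^1(0, π) : v(0) = 0}. Then [u' v]_0^π = u'(π)·v(π) − u'(0)·0 = 0.
Weak formulation: find u (satisfying any essential BC) such that ∫_0^π u'(x) v'(x) dx = ∫_0^π f v dx for all v ∈ V (Dirichlet at 0 absorbed into V; the Neumann datum at x = π is zero, so no boundary term remains).
Substituting f(x) = 2*sin(5*x), the right-hand side is ∫_0^π (2*sin(5*x)) v dx.


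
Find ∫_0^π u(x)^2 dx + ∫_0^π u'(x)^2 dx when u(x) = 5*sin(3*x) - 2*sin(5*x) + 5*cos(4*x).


||u||_{H^1(0,π)}^2 = -69700/63 + 779*π/2

u'(x) = -20*sin(4*x) + 15*cos(3*x) - 10*cos(5*x).
Expand u² and (u')² and integrate term by term on (0, π), using: for integers n ≥ 1, ∫_0^π sin²(nx) dx = ∫_0^π cos²(nx) dx = π/2; for n ≠ n', ∫_0^π sin(nx)sin(n'x) dx = ∫_0^π cos(nx)cos(n'x) dx = 0; and by product-to-sum, ∫_0^π sin(nx)cos(n'x) dx = ½∫_0^π [sin((n+n')x) + sin((n−n')x)] dx, which is 0 when n+n' is even and 2n/(n²−n'²) when n+n' is odd (it need not vanish on (0, π)).
  u² squared terms: (-2)²·∫sin(5x)² dx = 4·π/2 = 2*π;  (5)²·∫cos(4x)² dx = 25·π/2 = 25*π/2;  (5)²·∫sin(3x)² dx = 25·π/2 = 25*π/2.
  u² cross terms: 2·(-2)·(5)·∫sin(5x)·cos(4x) dx = -20·(10/9) = -200/9;  2·(-2)·(5)·∫sin(5x)·sin(3x) dx = -20·(0) = 0;  2·(5)·(5)·∫cos(4x)·sin(3x) dx = 50·(-6/7) = -300/7.
  So ∫_0^π u² dx = 2*π + 25*π/2 + 25*π/2 − 200/9 + 0 − 300/7 = -4100/63 + 27*π.
  (u')² squared terms: (-20)²·∫sin(4x)² dx = 400·π/2 = 200*π;  (-10)²·∫cos(5x)² dx = 100·π/2 = 50*π;  (15)²·∫cos(3x)² dx = 225·π/2 = 225*π/2.
  (u')² cross terms: 2·(-20)·(-10)·∫sin(4x)·cos(5x) dx = 400·(-8/9) = -3200/9;  2·(-20)·(15)·∫sin(4x)·cos(3x) dx = -600·(8/7) = -4800/7;  2·(-10)·(15)·∫cos(5x)·cos(3x) dx = -300·(0) = 0.
  So ∫_0^π (u')² dx = 200*π + 50*π + 225*π/2 − 3200/9 − 4800/7 + 0 = -65600/63 + 725*π/2.
||u||_{H^1}^2 = (-4100/63 + 27*π) + (-65600/63 + 725*π/2) = -69700/63 + 779*π/2.


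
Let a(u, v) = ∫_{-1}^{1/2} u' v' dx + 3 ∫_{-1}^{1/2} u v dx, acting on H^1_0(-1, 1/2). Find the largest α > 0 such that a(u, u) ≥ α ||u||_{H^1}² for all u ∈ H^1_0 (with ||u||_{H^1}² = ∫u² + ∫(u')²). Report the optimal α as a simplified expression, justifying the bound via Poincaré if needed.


α = 1

Coercivity of a(·,·) on H^1_0(-1, 1/2) means a(u, u) ≥ α ||u||_{H^1}² for every u ∈ H^1_0.
The interval has length L = 3/2, and Poincaré/coercivity depend only on L. Here a(u, u) = ∫(u')² + (3)·∫u².
Here c = 3 ≥ 1, so a(u,u) = ∫(u')² + c∫u² ≥ ∫(u')² + ∫u² = ||u||_{H^1}², i.e. α = 1 works. No larger α is possible: a(u,u) ≥ α||u||_{H^1}² means (1−α)∫(u')² ≥ (α−c)∫u², and for the modes u_n = sin(nπ(x−x₀)/L) (x₀ the left endpoint) one has ∫u_n²/∫(u_n')² = (L/(nπ))² → 0, so a(u_n,u_n)/||u_n||_{H^1}² → 1. Hence the optimal constant is α = 1.
Therefore α = 1.


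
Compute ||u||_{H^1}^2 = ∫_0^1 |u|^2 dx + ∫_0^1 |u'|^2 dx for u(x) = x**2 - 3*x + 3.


||u||_{H^1}^2 = 241/30

The H^1 norm (squared) on an interval (0, L) is
  ||u||_{H^1}^2 = ∫_0^L u(x)^2 dx + ∫_0^L u'(x)^2 dx.
Compute u'(x) = 2*x - 3.
Then u(x)^2 = x**4 - 6*x**3 + 15*x**2 - 18*x + 9 and u'(x)^2 = 4*x**2 - 12*x + 9.
Integrate each monomial from 0 to 1 using ∫_0^1 c·x^n dx = c·1^(n+1)/(n+1):
  ∫_0^1 u(x)^2 dx = ∫_0^1 (x^4 - 6*x^3 + 15*x^2 - 18*x + 9) dx. Term by term:
    ∫_0^1 x^4 dx = 1/5;  ∫_0^1 -6*x^3 dx = -3/2;  ∫_0^1 15*x^2 dx = 5;
    ∫_0^1 -18*x dx = -9;  ∫_0^1 9 dx = 9.
  Sum: 1/5 − 3/2 + 5 − 9 + 9 = 37/10.
  ∫_0^1 u'(x)^2 dx = ∫_0^1 (4*x^2 - 12*x + 9) dx. Term by term:
    ∫_0^1 4*x^2 dx = 4/3;  ∫_0^1 -12*x dx = -6;  ∫_0^1 9 dx = 9.
  Sum: 4/3 − 6 + 9 = 13/3.
Adding: ||u||_{H^1}^2 = 37/10 + 13/3 = 241/30.


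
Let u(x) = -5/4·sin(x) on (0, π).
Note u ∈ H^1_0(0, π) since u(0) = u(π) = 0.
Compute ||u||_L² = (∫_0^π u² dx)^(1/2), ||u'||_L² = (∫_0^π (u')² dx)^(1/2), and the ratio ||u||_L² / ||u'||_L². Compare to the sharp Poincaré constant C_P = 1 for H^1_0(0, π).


||u||_L² / ||u'||_L² = 1 = C_P.

u(x) = -5/4·sin(x), so u'(x) = -5*cos(x)/4.
Writing u(x) = A·sin(kπx/L) with A = -5/4 and k = 1, use ∫_0^L sin²(kπx/L) dx = L/2 and ∫_0^L cos²(kπx/L) dx = L/2.
u² = 25/16·sin²(x) and (u')² = 25/16·cos²(x), and each of sin², cos² integrates to L/2 = π/2 over (0, π).
∫_0^π u² dx = 25*π/32, so ||u||_L² = 5*sqrt(2)*sqrt(π)/8.
∫_0^π (u')² dx = 25*π/32, so ||u'||_L² = 5*sqrt(2)*sqrt(π)/8.
Ratio ||u||_L² / ||u'||_L² = 1.
Sharp Poincaré constant on H^1_0(0, π) is C_P = L/π = 1, achieved by sin(x).
This is the k = 1 eigenfunction (up to amplitude), so the ratio equals the sharp Poincaré constant exactly.


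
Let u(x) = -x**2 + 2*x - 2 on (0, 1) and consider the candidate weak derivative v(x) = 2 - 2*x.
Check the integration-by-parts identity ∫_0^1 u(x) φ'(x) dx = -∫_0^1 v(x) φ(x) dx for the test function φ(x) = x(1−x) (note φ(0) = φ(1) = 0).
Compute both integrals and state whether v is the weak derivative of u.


LHS = -1/6, RHS = -1/6. Yes, v = u' weakly.

u(x) = -x**2 + 2*x - 2, classical derivative u'(x) = 2 - 2*x.
φ(x) = x(1−x), so φ'(x) = 1 - 2*x.
Note φ(0) = φ(1) = 0, so the boundary term u·φ vanishes.
LHS = ∫_0^1 u(x) φ'(x) dx = ∫_0^1 (2*x^3 - 5*x^2 + 6*x - 2) dx. Term by term:
  ∫_0^1 2*x^3 dx = 1/2;  ∫_0^1 -5*x^2 dx = -5/3;  ∫_0^1 6*x dx = 3;
  ∫_0^1 -2 dx = -2.
Sum: 1/2 − 5/3 + 3 − 2 = -1/6.
So LHS = -1/6.
∫_0^1 v(x) φ(x) dx = ∫_0^1 (2*x^3 - 4*x^2 + 2*x) dx. Term by term:
  ∫_0^1 2*x^3 dx = 1/2;  ∫_0^1 -4*x^2 dx = -4/3;  ∫_0^1 2*x dx = 1.
Sum: 1/2 − 4/3 + 1 = 1/6.
So RHS = -∫_0^1 v(x) φ(x) dx = -1/6.
LHS = RHS, so the identity holds for this test φ.
Moreover u is smooth here and v(x) = u'(x) = 2 - 2*x pointwise, so the identity holds for every test function. Hence v is the weak derivative of u.


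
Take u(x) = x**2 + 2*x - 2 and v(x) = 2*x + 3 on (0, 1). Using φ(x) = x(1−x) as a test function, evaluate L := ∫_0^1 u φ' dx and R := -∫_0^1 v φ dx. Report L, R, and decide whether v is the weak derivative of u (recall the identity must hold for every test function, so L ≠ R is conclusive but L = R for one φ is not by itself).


LHS = -1/2, RHS = -2/3. No, v is not the weak derivative of u.

u(x) = x**2 + 2*x - 2, classical derivative u'(x) = 2*x + 2.
φ(x) = x(1−x), so φ'(x) = 1 - 2*x.
Note φ(0) = φ(1) = 0, so the boundary term u·φ vanishes.
LHS = ∫_0^1 u(x) φ'(x) dx = ∫_0^1 (-2*x^3 - 3*x^2 + 6*x - 2) dx. Term by term:
  ∫_0^1 -2*x^3 dx = -1/2;  ∫_0^1 -3*x^2 dx = -1;  ∫_0^1 6*x dx = 3;
  ∫_0^1 -2 dx = -2.
Sum: -1/2 − 1 + 3 − 2 = -1/2.
So LHS = -1/2.
∫_0^1 v(x) φ(x) dx = ∫_0^1 (-2*x^3 - x^2 + 3*x) dx. Term by term:
  ∫_0^1 -2*x^3 dx = -1/2;  ∫_0^1 -x^2 dx = -1/3;  ∫_0^1 3*x dx = 3/2.
Sum: -1/2 − 1/3 + 3/2 = 2/3.
So RHS = -∫_0^1 v(x) φ(x) dx = -2/3.
LHS − RHS = 1/6 ≠ 0, so the identity fails.
(For a valid weak derivative the identity must hold for EVERY test function, in particular this one. The failure shows v is NOT the weak derivative of u.)
Correct weak derivative would be u'(x) = 2*x + 2.
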